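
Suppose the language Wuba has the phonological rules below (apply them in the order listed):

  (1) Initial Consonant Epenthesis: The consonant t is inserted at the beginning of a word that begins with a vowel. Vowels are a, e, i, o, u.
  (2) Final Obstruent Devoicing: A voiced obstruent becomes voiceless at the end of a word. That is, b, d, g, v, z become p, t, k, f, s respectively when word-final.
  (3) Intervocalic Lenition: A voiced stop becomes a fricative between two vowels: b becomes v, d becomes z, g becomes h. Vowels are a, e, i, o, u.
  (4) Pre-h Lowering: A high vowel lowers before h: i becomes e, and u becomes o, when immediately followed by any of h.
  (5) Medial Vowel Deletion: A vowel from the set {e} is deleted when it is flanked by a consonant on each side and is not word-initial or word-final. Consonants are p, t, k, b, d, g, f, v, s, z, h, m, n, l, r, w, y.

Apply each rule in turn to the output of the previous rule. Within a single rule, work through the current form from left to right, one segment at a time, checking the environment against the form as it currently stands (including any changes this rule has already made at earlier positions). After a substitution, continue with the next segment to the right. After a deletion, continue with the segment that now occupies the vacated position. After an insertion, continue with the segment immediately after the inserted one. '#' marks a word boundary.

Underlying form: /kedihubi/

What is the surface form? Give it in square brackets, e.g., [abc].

(1) Initial Consonant Epenthesis: no change — [kedihubi]
(2) Final Obstruent Devoicing: no change — [kedihubi]
(3) Intervocalic Lenition: [kedihubi] → [kezihuvi]
(4) Pre-h Lowering: [kezihuvi] → [kezehuvi]
(5) Medial Vowel Deletion: [kezehuvi] → [kzhuvi]

[kzhuvi]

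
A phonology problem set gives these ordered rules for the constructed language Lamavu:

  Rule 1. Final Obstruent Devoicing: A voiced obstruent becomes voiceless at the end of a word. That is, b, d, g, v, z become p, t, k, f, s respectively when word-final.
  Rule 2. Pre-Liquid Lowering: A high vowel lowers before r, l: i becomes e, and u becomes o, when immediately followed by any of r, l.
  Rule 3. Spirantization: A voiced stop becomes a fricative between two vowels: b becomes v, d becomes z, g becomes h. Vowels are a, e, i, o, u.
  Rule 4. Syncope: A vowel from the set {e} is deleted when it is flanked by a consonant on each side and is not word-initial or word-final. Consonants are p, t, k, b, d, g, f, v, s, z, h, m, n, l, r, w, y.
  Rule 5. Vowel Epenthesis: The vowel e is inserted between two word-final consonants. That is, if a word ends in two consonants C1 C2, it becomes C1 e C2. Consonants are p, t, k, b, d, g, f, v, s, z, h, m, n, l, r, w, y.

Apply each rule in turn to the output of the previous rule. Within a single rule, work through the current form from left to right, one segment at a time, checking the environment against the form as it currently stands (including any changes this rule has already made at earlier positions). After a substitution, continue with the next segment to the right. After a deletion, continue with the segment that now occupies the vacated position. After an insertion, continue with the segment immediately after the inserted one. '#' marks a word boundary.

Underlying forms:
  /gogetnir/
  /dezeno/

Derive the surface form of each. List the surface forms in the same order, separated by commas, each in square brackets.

/gogetnir/:
  Rule 1 Final Obstruent Devoicing: no change — [gogetnir]
  Rule 2 Pre-Liquid Lowering: [gogetnir] → [gogetner]
  Rule 3 Spirantization: [gogetner] → [gohetner]
  Rule 4 Syncope: [gohetner] → [gohtnr]
  Rule 5 Vowel Epenthesis: [gohtnr] → [gohtner]
/dezeno/:
  Rule 1 Final Obstruent Devoicing: no change — [dezeno]
  Rule 2 Pre-Liquid Lowering: no change — [dezeno]
  Rule 3 Spirantization: no change — [dezeno]
  Rule 4 Syncope: [dezeno] → [dzno]
  Rule 5 Vowel Epenthesis: no change — [dzno]

[gohtner], [dzno]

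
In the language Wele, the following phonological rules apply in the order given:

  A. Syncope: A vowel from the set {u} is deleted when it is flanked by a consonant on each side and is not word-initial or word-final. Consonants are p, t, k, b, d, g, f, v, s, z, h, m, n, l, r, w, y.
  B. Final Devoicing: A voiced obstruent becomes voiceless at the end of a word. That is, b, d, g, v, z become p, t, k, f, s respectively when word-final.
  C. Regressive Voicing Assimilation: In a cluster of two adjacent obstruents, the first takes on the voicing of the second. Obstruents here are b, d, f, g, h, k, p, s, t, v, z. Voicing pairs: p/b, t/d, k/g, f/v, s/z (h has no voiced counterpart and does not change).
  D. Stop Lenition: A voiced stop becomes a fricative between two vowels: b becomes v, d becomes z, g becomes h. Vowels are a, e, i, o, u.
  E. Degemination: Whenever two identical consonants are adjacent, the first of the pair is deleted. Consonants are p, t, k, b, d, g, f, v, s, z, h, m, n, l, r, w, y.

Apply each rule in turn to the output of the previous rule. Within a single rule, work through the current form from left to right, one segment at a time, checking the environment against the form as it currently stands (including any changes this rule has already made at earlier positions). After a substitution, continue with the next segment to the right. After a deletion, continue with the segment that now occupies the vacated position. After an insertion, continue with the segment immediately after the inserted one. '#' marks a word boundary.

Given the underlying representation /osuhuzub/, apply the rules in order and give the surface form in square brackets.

A Syncope: [osuhuzub] → [oshzb]
B Final Devoicing: [oshzb] → [oshzp]
C Regressive Voicing Assimilation: [oshzp] → [oshsp]
D Stop Lenition: no change — [oshsp]
E Degemination: no change — [oshsp]

[oshsp]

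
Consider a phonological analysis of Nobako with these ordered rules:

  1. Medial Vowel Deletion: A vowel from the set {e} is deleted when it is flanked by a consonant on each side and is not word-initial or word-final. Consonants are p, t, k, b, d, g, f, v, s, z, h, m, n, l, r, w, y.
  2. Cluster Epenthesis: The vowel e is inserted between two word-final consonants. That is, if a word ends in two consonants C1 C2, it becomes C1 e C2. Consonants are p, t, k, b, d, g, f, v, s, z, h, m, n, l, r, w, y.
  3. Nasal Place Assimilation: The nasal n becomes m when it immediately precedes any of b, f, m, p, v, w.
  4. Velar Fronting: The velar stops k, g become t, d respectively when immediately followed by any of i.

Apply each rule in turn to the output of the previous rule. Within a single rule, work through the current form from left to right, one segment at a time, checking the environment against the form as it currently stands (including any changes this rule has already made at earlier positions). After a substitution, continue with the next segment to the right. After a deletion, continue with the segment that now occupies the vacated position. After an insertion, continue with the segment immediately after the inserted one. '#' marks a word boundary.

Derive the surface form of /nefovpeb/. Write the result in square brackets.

1 Medial Vowel Deletion: [nefovpeb] → [nfovpb]
2 Cluster Epenthesis: [nfovpb] → [nfovpeb]
3 Nasal Place Assimilation: [nfovpeb] → [mfovpeb]
4 Velar Fronting: no change — [mfovpeb]

[mfovpeb]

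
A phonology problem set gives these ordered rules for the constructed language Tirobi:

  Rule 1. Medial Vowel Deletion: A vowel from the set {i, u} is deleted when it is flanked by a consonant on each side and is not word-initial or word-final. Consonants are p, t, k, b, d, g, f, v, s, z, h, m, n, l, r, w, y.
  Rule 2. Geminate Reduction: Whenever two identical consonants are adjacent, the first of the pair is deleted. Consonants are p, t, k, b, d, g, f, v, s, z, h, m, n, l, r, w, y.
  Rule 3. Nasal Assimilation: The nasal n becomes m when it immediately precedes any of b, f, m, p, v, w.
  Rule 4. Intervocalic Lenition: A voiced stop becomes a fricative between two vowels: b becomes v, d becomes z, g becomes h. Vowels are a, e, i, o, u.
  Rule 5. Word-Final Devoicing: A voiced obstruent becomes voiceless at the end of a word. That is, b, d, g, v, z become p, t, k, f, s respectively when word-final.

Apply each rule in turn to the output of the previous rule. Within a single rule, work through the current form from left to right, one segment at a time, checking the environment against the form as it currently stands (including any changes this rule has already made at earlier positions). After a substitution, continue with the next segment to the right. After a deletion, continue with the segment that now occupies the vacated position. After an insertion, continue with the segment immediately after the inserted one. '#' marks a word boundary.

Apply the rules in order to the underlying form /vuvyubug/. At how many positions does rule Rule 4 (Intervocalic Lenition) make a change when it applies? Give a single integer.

0

Rule 1 Medial Vowel Deletion: [vuvyubug] → [vvybg]
Rule 2 Geminate Reduction: [vvybg] → [vybg]
Rule 3 Nasal Assimilation: no change — [vybg]
Rule 4 Intervocalic Lenition: no change — [vybg]
Rule 5 Word-Final Devoicing: [vybg] → [vybk]
Rule Rule 4 changed 0 position(s).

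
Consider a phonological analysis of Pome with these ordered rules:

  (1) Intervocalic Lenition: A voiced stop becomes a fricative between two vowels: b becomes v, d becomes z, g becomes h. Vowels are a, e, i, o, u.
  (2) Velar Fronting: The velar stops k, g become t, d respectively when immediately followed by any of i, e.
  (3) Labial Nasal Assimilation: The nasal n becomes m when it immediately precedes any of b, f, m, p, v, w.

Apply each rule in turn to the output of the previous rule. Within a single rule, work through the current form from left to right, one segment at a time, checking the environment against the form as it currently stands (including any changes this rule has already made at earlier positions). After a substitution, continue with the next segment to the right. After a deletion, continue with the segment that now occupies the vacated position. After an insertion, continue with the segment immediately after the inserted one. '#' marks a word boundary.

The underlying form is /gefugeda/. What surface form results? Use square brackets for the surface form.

[defuheza]

(1) Intervocalic Lenition: [gefugeda] → [gefuheza]
(2) Velar Fronting: [gefuheza] → [defuheza]
(3) Labial Nasal Assimilation: no change — [defuheza]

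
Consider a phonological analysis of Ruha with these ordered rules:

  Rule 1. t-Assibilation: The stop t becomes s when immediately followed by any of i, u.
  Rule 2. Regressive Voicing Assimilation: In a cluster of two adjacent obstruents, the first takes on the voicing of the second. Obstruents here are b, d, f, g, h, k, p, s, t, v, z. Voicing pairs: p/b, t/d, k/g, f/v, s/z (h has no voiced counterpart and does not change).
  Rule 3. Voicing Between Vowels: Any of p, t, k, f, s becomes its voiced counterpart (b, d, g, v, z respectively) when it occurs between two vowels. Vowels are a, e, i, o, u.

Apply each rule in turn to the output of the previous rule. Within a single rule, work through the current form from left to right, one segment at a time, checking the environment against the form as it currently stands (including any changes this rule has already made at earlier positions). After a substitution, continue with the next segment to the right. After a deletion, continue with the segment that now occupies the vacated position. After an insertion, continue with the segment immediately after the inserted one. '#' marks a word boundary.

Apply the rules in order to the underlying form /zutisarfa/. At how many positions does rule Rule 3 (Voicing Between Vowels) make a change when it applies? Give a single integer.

2

Rule 1 t-Assibilation: [zutisarfa] → [zusisarfa]
Rule 2 Regressive Voicing Assimilation: no change — [zusisarfa]
Rule 3 Voicing Between Vowels: [zusisarfa] → [zuzizarfa]
Rule Rule 3 changed 2 position(s).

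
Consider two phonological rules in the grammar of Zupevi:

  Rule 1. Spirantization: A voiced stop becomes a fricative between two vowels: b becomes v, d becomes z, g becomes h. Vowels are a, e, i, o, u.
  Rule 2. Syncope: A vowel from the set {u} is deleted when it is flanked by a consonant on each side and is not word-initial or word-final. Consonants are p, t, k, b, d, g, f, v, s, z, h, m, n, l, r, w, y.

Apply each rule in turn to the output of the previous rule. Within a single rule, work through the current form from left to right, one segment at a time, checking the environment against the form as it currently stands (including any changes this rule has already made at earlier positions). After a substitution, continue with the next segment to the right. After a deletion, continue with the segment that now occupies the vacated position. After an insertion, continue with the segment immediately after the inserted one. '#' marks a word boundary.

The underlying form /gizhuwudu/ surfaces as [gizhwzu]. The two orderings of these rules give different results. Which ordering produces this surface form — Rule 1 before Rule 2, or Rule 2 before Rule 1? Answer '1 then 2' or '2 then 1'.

1 then 2

Order 1 then 2:
  1 Spirantization: [gizhuwudu] → [gizhuwuzu]
  2 Syncope: [gizhuwuzu] → [gizhwzu]
  result: [gizhwzu]
Order 2 then 1:
  2 Syncope: [gizhuwudu] → [gizhwdu]
  1 Spirantization: no change — [gizhwdu]
  result: [gizhwdu]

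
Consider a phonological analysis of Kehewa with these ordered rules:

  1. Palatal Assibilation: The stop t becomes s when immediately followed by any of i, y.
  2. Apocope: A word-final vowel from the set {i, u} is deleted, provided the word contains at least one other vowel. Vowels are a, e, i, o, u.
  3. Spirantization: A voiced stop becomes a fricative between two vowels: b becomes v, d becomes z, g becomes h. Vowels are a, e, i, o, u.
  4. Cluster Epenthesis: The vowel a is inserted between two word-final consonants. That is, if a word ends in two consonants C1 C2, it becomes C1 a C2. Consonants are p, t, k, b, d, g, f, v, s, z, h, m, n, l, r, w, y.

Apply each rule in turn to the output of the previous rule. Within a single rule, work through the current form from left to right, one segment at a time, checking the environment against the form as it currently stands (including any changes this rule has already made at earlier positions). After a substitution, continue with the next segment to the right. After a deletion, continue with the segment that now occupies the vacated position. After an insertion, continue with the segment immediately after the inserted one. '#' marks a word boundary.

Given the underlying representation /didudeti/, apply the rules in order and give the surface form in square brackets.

[dizuzes]

1 Palatal Assibilation: [didudeti] → [didudesi]
2 Apocope: [didudesi] → [didudes]
3 Spirantization: [didudes] → [dizuzes]
4 Cluster Epenthesis: no change — [dizuzes]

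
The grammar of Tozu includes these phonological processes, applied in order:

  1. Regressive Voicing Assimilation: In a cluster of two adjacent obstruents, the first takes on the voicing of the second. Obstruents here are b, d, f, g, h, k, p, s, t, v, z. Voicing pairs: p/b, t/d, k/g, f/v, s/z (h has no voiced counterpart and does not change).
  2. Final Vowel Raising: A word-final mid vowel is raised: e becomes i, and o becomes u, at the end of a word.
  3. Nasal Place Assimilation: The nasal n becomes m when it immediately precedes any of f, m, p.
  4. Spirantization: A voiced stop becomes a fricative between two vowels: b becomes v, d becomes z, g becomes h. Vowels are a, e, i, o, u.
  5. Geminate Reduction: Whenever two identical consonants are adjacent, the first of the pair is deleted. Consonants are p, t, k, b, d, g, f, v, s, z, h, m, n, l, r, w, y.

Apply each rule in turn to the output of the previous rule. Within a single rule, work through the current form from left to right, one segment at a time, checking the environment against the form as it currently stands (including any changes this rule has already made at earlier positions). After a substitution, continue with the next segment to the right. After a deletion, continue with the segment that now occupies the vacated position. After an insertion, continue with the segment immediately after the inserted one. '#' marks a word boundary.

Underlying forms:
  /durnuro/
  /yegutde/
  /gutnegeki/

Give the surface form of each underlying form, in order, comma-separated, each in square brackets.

/durnuro/:
  1 Regressive Voicing Assimilation: no change — [durnuro]
  2 Final Vowel Raising: [durnuro] → [durnuru]
  3 Nasal Place Assimilation: no change — [durnuru]
  4 Spirantization: no change — [durnuru]
  5 Geminate Reduction: no change — [durnuru]
/yegutde/:
  1 Regressive Voicing Assimilation: [yegutde] → [yegudde]
  2 Final Vowel Raising: [yegudde] → [yeguddi]
  3 Nasal Place Assimilation: no change — [yeguddi]
  4 Spirantization: [yeguddi] → [yehuddi]
  5 Geminate Reduction: [yehuddi] → [yehudi]
/gutnegeki/:
  1 Regressive Voicing Assimilation: no change — [gutnegeki]
  2 Final Vowel Raising: no change — [gutnegeki]
  3 Nasal Place Assimilation: no change — [gutnegeki]
  4 Spirantization: [gutnegeki] → [gutneheki]
  5 Geminate Reduction: no change — [gutneheki]

[durnuru], [yehudi], [gutneheki]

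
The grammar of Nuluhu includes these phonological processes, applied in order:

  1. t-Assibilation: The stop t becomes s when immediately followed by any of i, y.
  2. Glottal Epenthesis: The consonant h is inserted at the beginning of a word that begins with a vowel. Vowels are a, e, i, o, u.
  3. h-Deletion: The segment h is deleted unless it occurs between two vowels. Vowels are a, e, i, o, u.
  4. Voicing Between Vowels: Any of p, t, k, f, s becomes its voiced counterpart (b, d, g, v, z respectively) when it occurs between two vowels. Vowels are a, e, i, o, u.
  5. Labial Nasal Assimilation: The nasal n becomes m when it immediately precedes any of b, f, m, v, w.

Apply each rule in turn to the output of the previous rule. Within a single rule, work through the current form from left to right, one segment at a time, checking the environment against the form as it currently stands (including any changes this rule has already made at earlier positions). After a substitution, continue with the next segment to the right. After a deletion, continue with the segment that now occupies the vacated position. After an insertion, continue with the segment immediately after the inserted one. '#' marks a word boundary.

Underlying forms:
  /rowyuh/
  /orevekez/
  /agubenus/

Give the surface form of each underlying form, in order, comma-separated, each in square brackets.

/rowyuh/:
  1 t-Assibilation: no change — [rowyuh]
  2 Glottal Epenthesis: no change — [rowyuh]
  3 h-Deletion: [rowyuh] → [rowyu]
  4 Voicing Between Vowels: no change — [rowyu]
  5 Labial Nasal Assimilation: no change — [rowyu]
/orevekez/:
  1 t-Assibilation: no change — [orevekez]
  2 Glottal Epenthesis: [orevekez] → [horevekez]
  3 h-Deletion: [horevekez] → [orevekez]
  4 Voicing Between Vowels: [orevekez] → [orevegez]
  5 Labial Nasal Assimilation: no change — [orevegez]
/agubenus/:
  1 t-Assibilation: no change — [agubenus]
  2 Glottal Epenthesis: [agubenus] → [hagubenus]
  3 h-Deletion: [hagubenus] → [agubenus]
  4 Voicing Between Vowels: no change — [agubenus]
  5 Labial Nasal Assimilation: no change — [agubenus]

[rowyu], [orevegez], [agubenus]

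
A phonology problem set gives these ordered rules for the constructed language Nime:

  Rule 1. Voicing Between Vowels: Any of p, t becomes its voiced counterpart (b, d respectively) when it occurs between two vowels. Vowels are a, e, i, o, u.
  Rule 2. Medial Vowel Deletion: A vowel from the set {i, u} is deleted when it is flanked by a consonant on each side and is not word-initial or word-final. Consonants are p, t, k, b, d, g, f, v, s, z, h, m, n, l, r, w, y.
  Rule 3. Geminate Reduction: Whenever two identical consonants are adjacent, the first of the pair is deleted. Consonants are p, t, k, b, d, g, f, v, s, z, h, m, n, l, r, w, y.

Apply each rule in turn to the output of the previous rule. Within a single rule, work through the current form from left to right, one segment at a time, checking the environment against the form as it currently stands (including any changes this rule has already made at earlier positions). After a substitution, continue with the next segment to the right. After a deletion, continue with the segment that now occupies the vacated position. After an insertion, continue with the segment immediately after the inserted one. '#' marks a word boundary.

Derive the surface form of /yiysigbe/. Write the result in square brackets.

[ysgbe]

Rule 1 Voicing Between Vowels: no change — [yiysigbe]
Rule 2 Medial Vowel Deletion: [yiysigbe] → [yysgbe]
Rule 3 Geminate Reduction: [yysgbe] → [ysgbe]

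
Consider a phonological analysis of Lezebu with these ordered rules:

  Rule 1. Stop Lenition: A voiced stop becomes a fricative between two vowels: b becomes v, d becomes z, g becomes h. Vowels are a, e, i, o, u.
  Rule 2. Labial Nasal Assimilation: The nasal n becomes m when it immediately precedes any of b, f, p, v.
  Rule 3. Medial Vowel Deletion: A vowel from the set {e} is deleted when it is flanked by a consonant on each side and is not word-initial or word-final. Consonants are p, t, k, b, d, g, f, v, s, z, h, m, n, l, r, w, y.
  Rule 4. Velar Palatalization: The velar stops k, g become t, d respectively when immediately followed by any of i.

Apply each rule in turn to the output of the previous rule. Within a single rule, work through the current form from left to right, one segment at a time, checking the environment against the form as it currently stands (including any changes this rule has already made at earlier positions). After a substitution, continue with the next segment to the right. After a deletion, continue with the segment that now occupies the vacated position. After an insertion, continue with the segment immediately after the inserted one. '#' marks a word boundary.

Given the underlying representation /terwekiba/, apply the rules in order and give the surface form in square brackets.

Rule 1 Stop Lenition: [terwekiba] → [terwekiva]
Rule 2 Labial Nasal Assimilation: no change — [terwekiva]
Rule 3 Medial Vowel Deletion: [terwekiva] → [trwkiva]
Rule 4 Velar Palatalization: [trwkiva] → [trwtiva]

[trwtiva]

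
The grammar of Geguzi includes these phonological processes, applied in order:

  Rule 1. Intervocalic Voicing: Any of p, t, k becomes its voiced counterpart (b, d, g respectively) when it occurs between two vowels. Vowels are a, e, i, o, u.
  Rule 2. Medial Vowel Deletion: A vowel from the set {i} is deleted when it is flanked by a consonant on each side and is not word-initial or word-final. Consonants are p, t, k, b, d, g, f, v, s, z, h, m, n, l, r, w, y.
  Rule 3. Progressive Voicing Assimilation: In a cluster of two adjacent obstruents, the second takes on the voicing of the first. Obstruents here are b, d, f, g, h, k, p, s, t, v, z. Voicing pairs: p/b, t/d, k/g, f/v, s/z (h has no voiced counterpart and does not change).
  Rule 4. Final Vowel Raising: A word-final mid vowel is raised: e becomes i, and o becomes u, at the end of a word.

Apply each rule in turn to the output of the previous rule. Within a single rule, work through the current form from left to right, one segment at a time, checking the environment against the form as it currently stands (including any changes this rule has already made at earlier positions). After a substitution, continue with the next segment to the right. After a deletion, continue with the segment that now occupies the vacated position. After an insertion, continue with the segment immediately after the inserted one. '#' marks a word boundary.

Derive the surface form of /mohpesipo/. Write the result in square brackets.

[mohpespu]

Rule 1 Intervocalic Voicing: [mohpesipo] → [mohpesibo]
Rule 2 Medial Vowel Deletion: [mohpesibo] → [mohpesbo]
Rule 3 Progressive Voicing Assimilation: [mohpesbo] → [mohpespo]
Rule 4 Final Vowel Raising: [mohpespo] → [mohpespu]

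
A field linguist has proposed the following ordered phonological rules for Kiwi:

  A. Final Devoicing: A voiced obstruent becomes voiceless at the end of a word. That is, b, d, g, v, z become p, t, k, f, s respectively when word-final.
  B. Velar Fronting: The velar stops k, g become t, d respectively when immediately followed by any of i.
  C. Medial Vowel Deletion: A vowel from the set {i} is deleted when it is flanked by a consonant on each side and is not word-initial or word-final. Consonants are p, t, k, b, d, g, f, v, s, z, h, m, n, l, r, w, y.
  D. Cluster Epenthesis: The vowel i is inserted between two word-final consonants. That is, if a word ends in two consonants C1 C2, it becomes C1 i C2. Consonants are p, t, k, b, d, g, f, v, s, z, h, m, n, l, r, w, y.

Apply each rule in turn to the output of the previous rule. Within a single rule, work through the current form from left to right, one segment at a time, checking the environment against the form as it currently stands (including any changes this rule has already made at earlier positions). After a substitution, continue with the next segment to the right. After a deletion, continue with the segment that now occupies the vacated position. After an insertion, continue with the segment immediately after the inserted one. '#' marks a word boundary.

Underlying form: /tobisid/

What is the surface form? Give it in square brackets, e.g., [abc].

A Final Devoicing: [tobisid] → [tobisit]
B Velar Fronting: no change — [tobisit]
C Medial Vowel Deletion: [tobisit] → [tobst]
D Cluster Epenthesis: [tobst] → [tobsit]

[tobsit]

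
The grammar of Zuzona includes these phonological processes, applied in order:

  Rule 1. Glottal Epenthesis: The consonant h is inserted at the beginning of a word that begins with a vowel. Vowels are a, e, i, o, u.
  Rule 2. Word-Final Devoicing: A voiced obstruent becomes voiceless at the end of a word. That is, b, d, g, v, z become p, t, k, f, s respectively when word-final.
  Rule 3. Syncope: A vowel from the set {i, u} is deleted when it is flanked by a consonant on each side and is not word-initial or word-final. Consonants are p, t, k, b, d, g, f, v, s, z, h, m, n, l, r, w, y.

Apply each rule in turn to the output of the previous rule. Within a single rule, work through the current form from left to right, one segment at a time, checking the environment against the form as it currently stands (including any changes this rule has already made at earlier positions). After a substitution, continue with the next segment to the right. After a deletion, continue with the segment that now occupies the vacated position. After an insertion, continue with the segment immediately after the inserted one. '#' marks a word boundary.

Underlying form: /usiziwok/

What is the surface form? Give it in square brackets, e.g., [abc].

[hszwok]

Rule 1 Glottal Epenthesis: [usiziwok] → [husiziwok]
Rule 2 Word-Final Devoicing: no change — [husiziwok]
Rule 3 Syncope: [husiziwok] → [hszwok]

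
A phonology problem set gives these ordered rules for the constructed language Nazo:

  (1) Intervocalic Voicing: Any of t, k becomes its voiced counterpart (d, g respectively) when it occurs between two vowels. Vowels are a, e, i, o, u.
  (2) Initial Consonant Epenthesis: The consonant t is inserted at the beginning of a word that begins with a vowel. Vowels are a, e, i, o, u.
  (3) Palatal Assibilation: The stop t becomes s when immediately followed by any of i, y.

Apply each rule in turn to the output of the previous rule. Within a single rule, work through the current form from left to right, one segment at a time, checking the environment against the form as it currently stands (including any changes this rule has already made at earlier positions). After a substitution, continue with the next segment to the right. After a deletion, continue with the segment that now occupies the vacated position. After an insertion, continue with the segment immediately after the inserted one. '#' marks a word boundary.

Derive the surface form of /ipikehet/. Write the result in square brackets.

[sipigehet]

(1) Intervocalic Voicing: [ipikehet] → [ipigehet]
(2) Initial Consonant Epenthesis: [ipigehet] → [tipigehet]
(3) Palatal Assibilation: [tipigehet] → [sipigehet]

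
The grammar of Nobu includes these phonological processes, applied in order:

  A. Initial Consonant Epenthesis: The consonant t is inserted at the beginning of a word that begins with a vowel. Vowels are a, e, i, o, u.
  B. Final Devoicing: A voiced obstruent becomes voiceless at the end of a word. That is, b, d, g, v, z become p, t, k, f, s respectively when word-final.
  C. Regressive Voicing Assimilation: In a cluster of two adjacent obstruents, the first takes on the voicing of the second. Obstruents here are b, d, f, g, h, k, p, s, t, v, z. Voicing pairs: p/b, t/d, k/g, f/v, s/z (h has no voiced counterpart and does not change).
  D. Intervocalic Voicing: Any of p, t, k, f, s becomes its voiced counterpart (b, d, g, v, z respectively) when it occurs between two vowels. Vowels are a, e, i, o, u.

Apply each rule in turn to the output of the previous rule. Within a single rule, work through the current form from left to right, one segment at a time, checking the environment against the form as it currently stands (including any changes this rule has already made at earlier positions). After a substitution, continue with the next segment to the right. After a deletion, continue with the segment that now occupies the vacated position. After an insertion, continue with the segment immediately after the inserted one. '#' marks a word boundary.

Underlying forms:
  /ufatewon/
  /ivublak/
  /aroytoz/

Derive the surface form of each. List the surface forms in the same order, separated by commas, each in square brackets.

/ufatewon/:
  A Initial Consonant Epenthesis: [ufatewon] → [tufatewon]
  B Final Devoicing: no change — [tufatewon]
  C Regressive Voicing Assimilation: no change — [tufatewon]
  D Intervocalic Voicing: [tufatewon] → [tuvadewon]
/ivublak/:
  A Initial Consonant Epenthesis: [ivublak] → [tivublak]
  B Final Devoicing: no change — [tivublak]
  C Regressive Voicing Assimilation: no change — [tivublak]
  D Intervocalic Voicing: no change — [tivublak]
/aroytoz/:
  A Initial Consonant Epenthesis: [aroytoz] → [taroytoz]
  B Final Devoicing: [taroytoz] → [taroytos]
  C Regressive Voicing Assimilation: no change — [taroytos]
  D Intervocalic Voicing: no change — [taroytos]

[tuvadewon], [tivublak], [taroytos]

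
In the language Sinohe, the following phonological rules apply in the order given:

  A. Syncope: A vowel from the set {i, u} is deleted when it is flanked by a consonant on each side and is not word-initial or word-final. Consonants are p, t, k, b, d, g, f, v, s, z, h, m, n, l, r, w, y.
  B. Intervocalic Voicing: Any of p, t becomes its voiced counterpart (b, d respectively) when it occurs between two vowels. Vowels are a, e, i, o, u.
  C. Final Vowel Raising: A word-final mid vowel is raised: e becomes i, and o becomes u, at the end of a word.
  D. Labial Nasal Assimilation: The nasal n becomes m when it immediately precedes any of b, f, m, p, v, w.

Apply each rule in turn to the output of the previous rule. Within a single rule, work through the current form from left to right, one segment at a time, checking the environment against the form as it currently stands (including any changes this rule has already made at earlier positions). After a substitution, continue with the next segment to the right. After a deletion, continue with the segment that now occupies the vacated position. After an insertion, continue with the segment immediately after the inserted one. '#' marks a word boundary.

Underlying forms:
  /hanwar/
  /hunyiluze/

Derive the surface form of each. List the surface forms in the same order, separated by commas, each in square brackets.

/hanwar/:
  A Syncope: no change — [hanwar]
  B Intervocalic Voicing: no change — [hanwar]
  C Final Vowel Raising: no change — [hanwar]
  D Labial Nasal Assimilation: [hanwar] → [hamwar]
/hunyiluze/:
  A Syncope: [hunyiluze] → [hnylze]
  B Intervocalic Voicing: no change — [hnylze]
  C Final Vowel Raising: [hnylze] → [hnylzi]
  D Labial Nasal Assimilation: no change — [hnylzi]

[hamwar], [hnylzi]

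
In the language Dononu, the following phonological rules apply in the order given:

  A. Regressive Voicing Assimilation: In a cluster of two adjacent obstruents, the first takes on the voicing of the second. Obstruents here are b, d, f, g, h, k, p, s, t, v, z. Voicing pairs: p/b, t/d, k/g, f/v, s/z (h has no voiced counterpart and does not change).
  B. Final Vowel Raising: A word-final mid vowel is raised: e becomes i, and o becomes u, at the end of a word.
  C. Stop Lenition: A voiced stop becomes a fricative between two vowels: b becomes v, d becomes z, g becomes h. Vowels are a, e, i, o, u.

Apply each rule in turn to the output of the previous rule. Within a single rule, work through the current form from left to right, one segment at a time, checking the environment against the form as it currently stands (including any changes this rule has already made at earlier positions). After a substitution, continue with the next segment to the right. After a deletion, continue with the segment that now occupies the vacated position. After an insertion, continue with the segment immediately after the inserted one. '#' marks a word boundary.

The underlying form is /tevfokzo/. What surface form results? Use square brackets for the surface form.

A Regressive Voicing Assimilation: [tevfokzo] → [teffogzo]
B Final Vowel Raising: [teffogzo] → [teffogzu]
C Stop Lenition: no change — [teffogzu]

[teffogzu]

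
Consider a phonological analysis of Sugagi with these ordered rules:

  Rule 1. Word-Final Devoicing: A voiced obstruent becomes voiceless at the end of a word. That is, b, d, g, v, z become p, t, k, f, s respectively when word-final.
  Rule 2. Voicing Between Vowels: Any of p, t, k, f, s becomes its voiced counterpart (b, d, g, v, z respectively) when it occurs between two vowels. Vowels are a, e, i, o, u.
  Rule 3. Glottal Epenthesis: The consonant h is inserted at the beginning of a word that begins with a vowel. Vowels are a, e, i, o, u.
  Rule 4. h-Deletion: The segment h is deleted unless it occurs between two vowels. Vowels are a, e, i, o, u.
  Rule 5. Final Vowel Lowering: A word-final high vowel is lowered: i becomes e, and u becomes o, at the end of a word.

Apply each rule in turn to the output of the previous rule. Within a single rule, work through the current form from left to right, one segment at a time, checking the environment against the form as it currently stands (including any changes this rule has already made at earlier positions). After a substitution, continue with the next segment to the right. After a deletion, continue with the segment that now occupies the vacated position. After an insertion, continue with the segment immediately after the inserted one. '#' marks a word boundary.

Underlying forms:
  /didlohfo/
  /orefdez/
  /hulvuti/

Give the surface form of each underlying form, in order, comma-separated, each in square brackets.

[didlofo], [orefdes], [ulvude]

/didlohfo/:
  Rule 1 Word-Final Devoicing: no change — [didlohfo]
  Rule 2 Voicing Between Vowels: no change — [didlohfo]
  Rule 3 Glottal Epenthesis: no change — [didlohfo]
  Rule 4 h-Deletion: [didlohfo] → [didlofo]
  Rule 5 Final Vowel Lowering: no change — [didlofo]
/orefdez/:
  Rule 1 Word-Final Devoicing: [orefdez] → [orefdes]
  Rule 2 Voicing Between Vowels: no change — [orefdes]
  Rule 3 Glottal Epenthesis: [orefdes] → [horefdes]
  Rule 4 h-Deletion: [horefdes] → [orefdes]
  Rule 5 Final Vowel Lowering: no change — [orefdes]
/hulvuti/:
  Rule 1 Word-Final Devoicing: no change — [hulvuti]
  Rule 2 Voicing Between Vowels: [hulvuti] → [hulvudi]
  Rule 3 Glottal Epenthesis: no change — [hulvudi]
  Rule 4 h-Deletion: [hulvudi] → [ulvudi]
  Rule 5 Final Vowel Lowering: [ulvudi] → [ulvude]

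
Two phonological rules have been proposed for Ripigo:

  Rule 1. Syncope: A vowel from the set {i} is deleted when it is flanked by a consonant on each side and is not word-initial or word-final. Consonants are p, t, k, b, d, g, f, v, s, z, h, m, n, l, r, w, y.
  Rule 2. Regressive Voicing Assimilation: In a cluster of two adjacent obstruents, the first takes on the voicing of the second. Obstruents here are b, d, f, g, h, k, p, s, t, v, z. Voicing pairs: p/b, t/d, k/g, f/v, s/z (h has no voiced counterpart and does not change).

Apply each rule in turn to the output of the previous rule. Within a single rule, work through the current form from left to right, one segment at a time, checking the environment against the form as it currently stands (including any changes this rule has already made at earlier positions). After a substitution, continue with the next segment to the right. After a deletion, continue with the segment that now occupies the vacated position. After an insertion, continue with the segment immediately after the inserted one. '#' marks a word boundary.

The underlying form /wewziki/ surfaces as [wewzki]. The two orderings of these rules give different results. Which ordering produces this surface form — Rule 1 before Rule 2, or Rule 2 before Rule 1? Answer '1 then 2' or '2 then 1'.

2 then 1

Order 1 then 2:
  1 Syncope: [wewziki] → [wewzki]
  2 Regressive Voicing Assimilation: [wewzki] → [wewski]
  result: [wewski]
Order 2 then 1:
  2 Regressive Voicing Assimilation: no change — [wewziki]
  1 Syncope: [wewziki] → [wewzki]
  result: [wewzki]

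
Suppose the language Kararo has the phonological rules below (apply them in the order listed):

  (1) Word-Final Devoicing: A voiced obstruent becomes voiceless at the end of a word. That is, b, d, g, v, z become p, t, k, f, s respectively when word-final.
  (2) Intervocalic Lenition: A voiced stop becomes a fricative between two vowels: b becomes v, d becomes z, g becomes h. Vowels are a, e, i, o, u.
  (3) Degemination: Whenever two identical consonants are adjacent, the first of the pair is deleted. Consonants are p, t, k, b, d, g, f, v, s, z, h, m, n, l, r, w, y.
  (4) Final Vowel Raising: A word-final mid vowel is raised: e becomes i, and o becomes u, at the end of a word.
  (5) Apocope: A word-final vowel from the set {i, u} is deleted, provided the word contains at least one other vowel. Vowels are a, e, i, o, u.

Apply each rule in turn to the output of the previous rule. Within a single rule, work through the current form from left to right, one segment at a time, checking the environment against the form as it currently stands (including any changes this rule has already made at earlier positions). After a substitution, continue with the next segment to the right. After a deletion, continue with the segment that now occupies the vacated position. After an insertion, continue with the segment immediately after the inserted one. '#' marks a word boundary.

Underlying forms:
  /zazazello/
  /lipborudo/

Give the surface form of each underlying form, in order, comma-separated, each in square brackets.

[zazazel], [lipboruz]

/zazazello/:
  (1) Word-Final Devoicing: no change — [zazazello]
  (2) Intervocalic Lenition: no change — [zazazello]
  (3) Degemination: [zazazello] → [zazazelo]
  (4) Final Vowel Raising: [zazazelo] → [zazazelu]
  (5) Apocope: [zazazelu] → [zazazel]
/lipborudo/:
  (1) Word-Final Devoicing: no change — [lipborudo]
  (2) Intervocalic Lenition: [lipborudo] → [lipboruzo]
  (3) Degemination: no change — [lipboruzo]
  (4) Final Vowel Raising: [lipboruzo] → [lipboruzu]
  (5) Apocope: [lipboruzu] → [lipboruz]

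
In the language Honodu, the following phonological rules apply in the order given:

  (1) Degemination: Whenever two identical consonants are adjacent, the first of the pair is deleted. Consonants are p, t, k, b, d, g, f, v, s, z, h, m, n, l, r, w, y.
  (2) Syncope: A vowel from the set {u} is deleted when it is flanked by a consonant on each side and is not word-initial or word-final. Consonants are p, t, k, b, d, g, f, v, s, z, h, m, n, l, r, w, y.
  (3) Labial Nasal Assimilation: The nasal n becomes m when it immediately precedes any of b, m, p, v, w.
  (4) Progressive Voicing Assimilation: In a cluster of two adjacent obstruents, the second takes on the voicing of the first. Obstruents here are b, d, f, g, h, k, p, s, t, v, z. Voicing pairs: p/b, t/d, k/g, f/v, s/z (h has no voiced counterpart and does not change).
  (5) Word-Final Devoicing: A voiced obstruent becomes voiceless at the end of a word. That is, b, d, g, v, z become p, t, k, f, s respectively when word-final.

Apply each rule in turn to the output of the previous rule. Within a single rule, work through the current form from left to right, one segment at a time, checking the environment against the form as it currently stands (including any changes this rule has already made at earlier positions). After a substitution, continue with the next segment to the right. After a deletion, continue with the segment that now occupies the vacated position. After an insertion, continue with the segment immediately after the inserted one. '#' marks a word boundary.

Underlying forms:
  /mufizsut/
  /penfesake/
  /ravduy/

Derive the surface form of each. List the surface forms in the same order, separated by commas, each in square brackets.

[mfizzt], [penfesake], [ravdy]

/mufizsut/:
  (1) Degemination: no change — [mufizsut]
  (2) Syncope: [mufizsut] → [mfizst]
  (3) Labial Nasal Assimilation: no change — [mfizst]
  (4) Progressive Voicing Assimilation: [mfizst] → [mfizzd]
  (5) Word-Final Devoicing: [mfizzd] → [mfizzt]
/penfesake/:
  (1) Degemination: no change — [penfesake]
  (2) Syncope: no change — [penfesake]
  (3) Labial Nasal Assimilation: no change — [penfesake]
  (4) Progressive Voicing Assimilation: no change — [penfesake]
  (5) Word-Final Devoicing: no change — [penfesake]
/ravduy/:
  (1) Degemination: no change — [ravduy]
  (2) Syncope: [ravduy] → [ravdy]
  (3) Labial Nasal Assimilation: no change — [ravdy]
  (4) Progressive Voicing Assimilation: no change — [ravdy]
  (5) Word-Final Devoicing: no change — [ravdy]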